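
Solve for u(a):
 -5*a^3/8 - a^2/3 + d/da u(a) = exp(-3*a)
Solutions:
 u(a) = C1 + 5*a^4/32 + a^3/9 - exp(-3*a)/3


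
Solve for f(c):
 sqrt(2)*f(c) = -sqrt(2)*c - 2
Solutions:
 f(c) = -c - sqrt(2)


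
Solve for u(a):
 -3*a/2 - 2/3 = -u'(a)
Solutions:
 u(a) = C1 + 3*a^2/4 + 2*a/3


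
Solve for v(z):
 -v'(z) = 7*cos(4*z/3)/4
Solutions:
 v(z) = C1 - 21*sin(4*z/3)/16


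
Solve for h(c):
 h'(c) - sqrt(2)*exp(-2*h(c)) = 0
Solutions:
 h(c) = log(-sqrt(C1 + 2*sqrt(2)*c))
 h(c) = log(C1 + 2*sqrt(2)*c)/2


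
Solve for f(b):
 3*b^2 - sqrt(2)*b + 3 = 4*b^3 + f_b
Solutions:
 f(b) = C1 - b^4 + b^3 - sqrt(2)*b^2/2 + 3*b


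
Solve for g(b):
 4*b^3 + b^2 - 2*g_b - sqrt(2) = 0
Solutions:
 g(b) = C1 + b^4/2 + b^3/6 - sqrt(2)*b/2


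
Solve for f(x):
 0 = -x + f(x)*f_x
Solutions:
 f(x) = -sqrt(C1 + x^2)
 f(x) = sqrt(C1 + x^2)


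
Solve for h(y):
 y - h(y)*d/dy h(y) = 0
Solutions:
 h(y) = -sqrt(C1 + y^2)
 h(y) = sqrt(C1 + y^2)


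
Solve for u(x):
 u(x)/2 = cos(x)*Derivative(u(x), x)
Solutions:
 u(x) = C1*(sin(x) + 1)^(1/4)/(sin(x) - 1)^(1/4)


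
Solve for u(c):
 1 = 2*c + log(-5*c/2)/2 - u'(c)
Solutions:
 u(c) = C1 + c^2 + c*log(-c)/2 + c*(-3/2 - log(2) + log(10)/2)


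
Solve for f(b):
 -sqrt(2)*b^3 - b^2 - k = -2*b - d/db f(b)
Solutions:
 f(b) = C1 + sqrt(2)*b^4/4 + b^3/3 - b^2 + b*k


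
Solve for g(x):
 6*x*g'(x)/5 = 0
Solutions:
 g(x) = C1


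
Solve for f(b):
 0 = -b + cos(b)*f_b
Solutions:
 f(b) = C1 + Integral(b/cos(b), b)


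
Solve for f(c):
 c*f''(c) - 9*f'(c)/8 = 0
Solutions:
 f(c) = C1 + C2*c^(17/8)


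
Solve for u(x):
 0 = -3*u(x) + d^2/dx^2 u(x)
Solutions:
 u(x) = C1*exp(-sqrt(3)*x) + C2*exp(sqrt(3)*x)


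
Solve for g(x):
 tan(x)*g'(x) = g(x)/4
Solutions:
 g(x) = C1*sin(x)^(1/4)


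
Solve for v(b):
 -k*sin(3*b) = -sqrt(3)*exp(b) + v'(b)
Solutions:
 v(b) = C1 + k*cos(3*b)/3 + sqrt(3)*exp(b)


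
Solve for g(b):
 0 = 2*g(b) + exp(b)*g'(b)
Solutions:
 g(b) = C1*exp(2*exp(-b))


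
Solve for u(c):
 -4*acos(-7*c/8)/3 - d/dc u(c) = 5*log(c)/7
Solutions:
 u(c) = C1 - 5*c*log(c)/7 - 4*c*acos(-7*c/8)/3 + 5*c/7 - 4*sqrt(64 - 49*c^2)/21


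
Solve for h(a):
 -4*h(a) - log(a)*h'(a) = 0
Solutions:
 h(a) = C1*exp(-4*li(a))


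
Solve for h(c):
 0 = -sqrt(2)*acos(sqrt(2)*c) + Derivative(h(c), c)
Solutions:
 h(c) = C1 + sqrt(2)*(c*acos(sqrt(2)*c) - sqrt(2)*sqrt(1 - 2*c^2)/2)


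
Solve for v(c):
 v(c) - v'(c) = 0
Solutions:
 v(c) = C1*exp(c)


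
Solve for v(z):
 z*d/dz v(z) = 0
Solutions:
 v(z) = C1


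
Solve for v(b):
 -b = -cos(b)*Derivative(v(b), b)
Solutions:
 v(b) = C1 + Integral(b/cos(b), b)


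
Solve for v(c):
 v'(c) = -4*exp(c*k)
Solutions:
 v(c) = C1 - 4*exp(c*k)/k


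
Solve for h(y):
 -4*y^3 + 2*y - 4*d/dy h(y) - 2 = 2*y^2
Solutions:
 h(y) = C1 - y^4/4 - y^3/6 + y^2/4 - y/2


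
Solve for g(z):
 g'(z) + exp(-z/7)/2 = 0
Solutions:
 g(z) = C1 + 7*exp(-z/7)/2


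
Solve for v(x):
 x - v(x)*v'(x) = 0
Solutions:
 v(x) = -sqrt(C1 + x^2)
 v(x) = sqrt(C1 + x^2)


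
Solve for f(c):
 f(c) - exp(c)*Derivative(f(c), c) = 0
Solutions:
 f(c) = C1*exp(-exp(-c))


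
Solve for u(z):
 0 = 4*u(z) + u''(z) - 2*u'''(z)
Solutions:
 u(z) = C1*exp(z*(-(12*sqrt(327) + 217)^(1/3) - 1/(12*sqrt(327) + 217)^(1/3) + 2)/12)*sin(sqrt(3)*z*(-(12*sqrt(327) + 217)^(1/3) + (12*sqrt(327) + 217)^(-1/3))/12) + C2*exp(z*(-(12*sqrt(327) + 217)^(1/3) - 1/(12*sqrt(327) + 217)^(1/3) + 2)/12)*cos(sqrt(3)*z*(-(12*sqrt(327) + 217)^(1/3) + (12*sqrt(327) + 217)^(-1/3))/12) + C3*exp(z*((12*sqrt(327) + 217)^(-1/3) + 1 + (12*sqrt(327) + 217)^(1/3))/6)


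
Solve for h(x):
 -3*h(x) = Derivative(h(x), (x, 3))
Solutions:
 h(x) = C3*exp(-3^(1/3)*x) + (C1*sin(3^(5/6)*x/2) + C2*cos(3^(5/6)*x/2))*exp(3^(1/3)*x/2)


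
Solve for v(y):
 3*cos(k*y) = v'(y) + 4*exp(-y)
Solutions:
 v(y) = C1 + 4*exp(-y) + 3*sin(k*y)/k


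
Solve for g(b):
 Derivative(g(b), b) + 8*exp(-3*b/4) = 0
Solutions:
 g(b) = C1 + 32*exp(-3*b/4)/3


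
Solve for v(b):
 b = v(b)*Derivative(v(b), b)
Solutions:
 v(b) = -sqrt(C1 + b^2)
 v(b) = sqrt(C1 + b^2)


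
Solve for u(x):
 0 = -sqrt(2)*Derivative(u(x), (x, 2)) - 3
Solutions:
 u(x) = C1 + C2*x - 3*sqrt(2)*x^2/4


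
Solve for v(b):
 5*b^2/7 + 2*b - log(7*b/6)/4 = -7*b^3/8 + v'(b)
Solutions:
 v(b) = C1 + 7*b^4/32 + 5*b^3/21 + b^2 - b*log(b)/4 - b*log(7)/4 + b/4 + b*log(6)/4


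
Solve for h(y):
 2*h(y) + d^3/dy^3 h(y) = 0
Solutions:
 h(y) = C3*exp(-2^(1/3)*y) + (C1*sin(2^(1/3)*sqrt(3)*y/2) + C2*cos(2^(1/3)*sqrt(3)*y/2))*exp(2^(1/3)*y/2)


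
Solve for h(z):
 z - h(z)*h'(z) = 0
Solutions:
 h(z) = -sqrt(C1 + z^2)
 h(z) = sqrt(C1 + z^2)


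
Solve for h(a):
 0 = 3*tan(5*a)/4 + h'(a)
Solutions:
 h(a) = C1 + 3*log(cos(5*a))/20


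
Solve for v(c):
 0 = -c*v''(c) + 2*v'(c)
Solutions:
 v(c) = C1 + C2*c^3


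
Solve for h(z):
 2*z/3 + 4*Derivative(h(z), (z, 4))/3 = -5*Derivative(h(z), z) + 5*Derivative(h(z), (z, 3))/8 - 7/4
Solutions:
 h(z) = C1 + C2*exp(z*(5*5^(2/3)/(64*sqrt(36714) + 12263)^(1/3) + 10 + 5^(1/3)*(64*sqrt(36714) + 12263)^(1/3))/64)*sin(sqrt(3)*5^(1/3)*z*(-(64*sqrt(36714) + 12263)^(1/3) + 5*5^(1/3)/(64*sqrt(36714) + 12263)^(1/3))/64) + C3*exp(z*(5*5^(2/3)/(64*sqrt(36714) + 12263)^(1/3) + 10 + 5^(1/3)*(64*sqrt(36714) + 12263)^(1/3))/64)*cos(sqrt(3)*5^(1/3)*z*(-(64*sqrt(36714) + 12263)^(1/3) + 5*5^(1/3)/(64*sqrt(36714) + 12263)^(1/3))/64) + C4*exp(z*(-5^(1/3)*(64*sqrt(36714) + 12263)^(1/3) - 5*5^(2/3)/(64*sqrt(36714) + 12263)^(1/3) + 5)/32) - z^2/15 - 7*z/20


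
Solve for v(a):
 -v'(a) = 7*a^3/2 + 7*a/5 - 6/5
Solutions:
 v(a) = C1 - 7*a^4/8 - 7*a^2/10 + 6*a/5


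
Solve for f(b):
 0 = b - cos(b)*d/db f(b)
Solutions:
 f(b) = C1 + Integral(b/cos(b), b)


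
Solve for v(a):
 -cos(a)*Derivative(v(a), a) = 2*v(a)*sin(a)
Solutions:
 v(a) = C1*cos(a)^2


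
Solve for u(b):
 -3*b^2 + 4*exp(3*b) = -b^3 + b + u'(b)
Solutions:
 u(b) = C1 + b^4/4 - b^3 - b^2/2 + 4*exp(3*b)/3


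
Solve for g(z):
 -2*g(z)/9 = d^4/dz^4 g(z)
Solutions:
 g(z) = (C1*sin(2^(3/4)*sqrt(3)*z/6) + C2*cos(2^(3/4)*sqrt(3)*z/6))*exp(-2^(3/4)*sqrt(3)*z/6) + (C3*sin(2^(3/4)*sqrt(3)*z/6) + C4*cos(2^(3/4)*sqrt(3)*z/6))*exp(2^(3/4)*sqrt(3)*z/6)


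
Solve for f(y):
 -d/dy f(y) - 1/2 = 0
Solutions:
 f(y) = C1 - y/2


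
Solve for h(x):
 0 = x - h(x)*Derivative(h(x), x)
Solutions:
 h(x) = -sqrt(C1 + x^2)
 h(x) = sqrt(C1 + x^2)


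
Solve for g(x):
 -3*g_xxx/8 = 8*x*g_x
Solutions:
 g(x) = C1 + Integral(C2*airyai(-4*3^(2/3)*x/3) + C3*airybi(-4*3^(2/3)*x/3), x)


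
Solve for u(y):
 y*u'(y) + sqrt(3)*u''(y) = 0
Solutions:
 u(y) = C1 + C2*erf(sqrt(2)*3^(3/4)*y/6)


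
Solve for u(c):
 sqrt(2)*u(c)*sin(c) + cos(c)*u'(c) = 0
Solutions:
 u(c) = C1*cos(c)^(sqrt(2))


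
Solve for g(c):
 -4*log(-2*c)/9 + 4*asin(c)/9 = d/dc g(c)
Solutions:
 g(c) = C1 - 4*c*log(-c)/9 + 4*c*asin(c)/9 - 4*c*log(2)/9 + 4*c/9 + 4*sqrt(1 - c^2)/9


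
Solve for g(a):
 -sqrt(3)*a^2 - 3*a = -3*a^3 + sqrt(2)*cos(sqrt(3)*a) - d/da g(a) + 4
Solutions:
 g(a) = C1 - 3*a^4/4 + sqrt(3)*a^3/3 + 3*a^2/2 + 4*a + sqrt(6)*sin(sqrt(3)*a)/3


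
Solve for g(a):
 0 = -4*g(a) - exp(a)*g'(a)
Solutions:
 g(a) = C1*exp(4*exp(-a))


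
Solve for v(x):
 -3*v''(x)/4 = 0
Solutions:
 v(x) = C1 + C2*x


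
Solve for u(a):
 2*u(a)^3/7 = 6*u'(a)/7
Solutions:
 u(a) = -sqrt(6)*sqrt(-1/(C1 + a))/2
 u(a) = sqrt(6)*sqrt(-1/(C1 + a))/2


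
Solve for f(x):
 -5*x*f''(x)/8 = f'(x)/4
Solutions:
 f(x) = C1 + C2*x^(3/5)


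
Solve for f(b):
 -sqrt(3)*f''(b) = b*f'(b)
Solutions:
 f(b) = C1 + C2*erf(sqrt(2)*3^(3/4)*b/6)


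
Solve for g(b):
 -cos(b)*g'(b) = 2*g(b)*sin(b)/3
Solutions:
 g(b) = C1*cos(b)^(2/3)


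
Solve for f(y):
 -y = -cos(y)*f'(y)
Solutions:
 f(y) = C1 + Integral(y/cos(y), y)


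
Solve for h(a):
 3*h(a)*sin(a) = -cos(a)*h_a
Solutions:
 h(a) = C1*cos(a)^3


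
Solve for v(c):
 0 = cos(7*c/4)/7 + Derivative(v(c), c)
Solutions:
 v(c) = C1 - 4*sin(7*c/4)/49


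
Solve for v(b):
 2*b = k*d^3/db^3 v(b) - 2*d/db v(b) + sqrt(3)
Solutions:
 v(b) = C1 + C2*exp(-sqrt(2)*b*sqrt(1/k)) + C3*exp(sqrt(2)*b*sqrt(1/k)) - b^2/2 + sqrt(3)*b/2


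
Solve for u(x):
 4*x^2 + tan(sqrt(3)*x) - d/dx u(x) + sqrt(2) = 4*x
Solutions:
 u(x) = C1 + 4*x^3/3 - 2*x^2 + sqrt(2)*x - sqrt(3)*log(cos(sqrt(3)*x))/3


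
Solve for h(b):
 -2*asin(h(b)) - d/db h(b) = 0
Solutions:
 Integral(1/asin(_y), (_y, h(b))) = C1 - 2*b


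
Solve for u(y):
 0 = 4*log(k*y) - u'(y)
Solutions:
 u(y) = C1 + 4*y*log(k*y) - 4*y


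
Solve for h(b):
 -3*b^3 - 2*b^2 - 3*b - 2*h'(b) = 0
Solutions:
 h(b) = C1 - 3*b^4/8 - b^3/3 - 3*b^2/4


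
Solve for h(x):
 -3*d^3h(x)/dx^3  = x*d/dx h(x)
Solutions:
 h(x) = C1 + Integral(C2*airyai(-3^(2/3)*x/3) + C3*airybi(-3^(2/3)*x/3), x)


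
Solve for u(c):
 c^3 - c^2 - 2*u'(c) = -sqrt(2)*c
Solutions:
 u(c) = C1 + c^4/8 - c^3/6 + sqrt(2)*c^2/4


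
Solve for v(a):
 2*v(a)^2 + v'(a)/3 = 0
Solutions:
 v(a) = 1/(C1 + 6*a)


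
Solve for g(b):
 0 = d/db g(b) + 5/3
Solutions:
 g(b) = C1 - 5*b/3


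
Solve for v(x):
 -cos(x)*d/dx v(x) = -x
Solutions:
 v(x) = C1 + Integral(x/cos(x), x)


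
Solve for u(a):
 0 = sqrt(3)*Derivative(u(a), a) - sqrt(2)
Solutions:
 u(a) = C1 + sqrt(6)*a/3


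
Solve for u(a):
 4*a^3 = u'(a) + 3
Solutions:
 u(a) = C1 + a^4 - 3*a


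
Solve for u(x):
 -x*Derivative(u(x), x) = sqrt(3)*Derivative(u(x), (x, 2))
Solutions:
 u(x) = C1 + C2*erf(sqrt(2)*3^(3/4)*x/6)


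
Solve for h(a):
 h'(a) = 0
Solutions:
 h(a) = C1


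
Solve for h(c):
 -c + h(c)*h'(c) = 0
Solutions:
 h(c) = -sqrt(C1 + c^2)
 h(c) = sqrt(C1 + c^2)


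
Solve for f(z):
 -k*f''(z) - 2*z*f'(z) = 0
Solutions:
 f(z) = C1 + C2*sqrt(k)*erf(z*sqrt(1/k))


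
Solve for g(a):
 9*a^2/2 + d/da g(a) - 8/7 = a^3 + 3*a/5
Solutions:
 g(a) = C1 + a^4/4 - 3*a^3/2 + 3*a^2/10 + 8*a/7


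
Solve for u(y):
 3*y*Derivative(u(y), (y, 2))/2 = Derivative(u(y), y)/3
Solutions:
 u(y) = C1 + C2*y^(11/9)


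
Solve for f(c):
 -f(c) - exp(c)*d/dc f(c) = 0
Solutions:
 f(c) = C1*exp(exp(-c))


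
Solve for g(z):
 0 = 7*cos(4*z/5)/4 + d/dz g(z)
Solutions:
 g(z) = C1 - 35*sin(4*z/5)/16


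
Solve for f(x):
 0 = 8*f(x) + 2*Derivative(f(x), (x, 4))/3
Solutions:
 f(x) = (C1*sin(3^(1/4)*x) + C2*cos(3^(1/4)*x))*exp(-3^(1/4)*x) + (C3*sin(3^(1/4)*x) + C4*cos(3^(1/4)*x))*exp(3^(1/4)*x)


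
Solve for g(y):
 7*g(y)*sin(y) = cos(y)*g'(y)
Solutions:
 g(y) = C1/cos(y)^7


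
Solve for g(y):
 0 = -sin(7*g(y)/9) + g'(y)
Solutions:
 -y + 9*log(cos(7*g(y)/9) - 1)/14 - 9*log(cos(7*g(y)/9) + 1)/14 = C1


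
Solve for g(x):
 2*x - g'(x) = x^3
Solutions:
 g(x) = C1 - x^4/4 + x^2


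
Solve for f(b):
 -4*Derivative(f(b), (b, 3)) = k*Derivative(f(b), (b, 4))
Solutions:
 f(b) = C1 + C2*b + C3*b^2 + C4*exp(-4*b/k)


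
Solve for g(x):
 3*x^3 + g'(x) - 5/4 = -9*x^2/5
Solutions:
 g(x) = C1 - 3*x^4/4 - 3*x^3/5 + 5*x/4


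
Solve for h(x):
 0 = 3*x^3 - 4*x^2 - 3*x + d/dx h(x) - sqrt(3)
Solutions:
 h(x) = C1 - 3*x^4/4 + 4*x^3/3 + 3*x^2/2 + sqrt(3)*x


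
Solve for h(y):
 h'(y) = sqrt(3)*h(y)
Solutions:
 h(y) = C1*exp(sqrt(3)*y)


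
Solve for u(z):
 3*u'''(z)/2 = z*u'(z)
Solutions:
 u(z) = C1 + Integral(C2*airyai(2^(1/3)*3^(2/3)*z/3) + C3*airybi(2^(1/3)*3^(2/3)*z/3), z)


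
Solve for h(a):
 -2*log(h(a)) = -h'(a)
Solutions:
 li(h(a)) = C1 + 2*a


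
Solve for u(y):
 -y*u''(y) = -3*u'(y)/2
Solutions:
 u(y) = C1 + C2*y^(5/2)


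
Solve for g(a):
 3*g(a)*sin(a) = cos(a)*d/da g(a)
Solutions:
 g(a) = C1/cos(a)^3


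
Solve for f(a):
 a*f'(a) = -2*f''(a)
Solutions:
 f(a) = C1 + C2*erf(a/2)


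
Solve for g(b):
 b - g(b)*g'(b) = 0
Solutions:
 g(b) = -sqrt(C1 + b^2)
 g(b) = sqrt(C1 + b^2)


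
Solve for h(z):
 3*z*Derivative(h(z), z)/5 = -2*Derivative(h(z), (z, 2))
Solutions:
 h(z) = C1 + C2*erf(sqrt(15)*z/10)


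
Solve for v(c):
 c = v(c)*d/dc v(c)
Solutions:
 v(c) = -sqrt(C1 + c^2)
 v(c) = sqrt(C1 + c^2)


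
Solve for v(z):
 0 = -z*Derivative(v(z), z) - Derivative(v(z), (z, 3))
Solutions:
 v(z) = C1 + Integral(C2*airyai(-z) + C3*airybi(-z), z)


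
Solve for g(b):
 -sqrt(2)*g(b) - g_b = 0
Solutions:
 g(b) = C1*exp(-sqrt(2)*b)


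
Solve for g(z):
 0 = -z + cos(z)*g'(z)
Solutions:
 g(z) = C1 + Integral(z/cos(z), z)


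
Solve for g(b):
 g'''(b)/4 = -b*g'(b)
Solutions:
 g(b) = C1 + Integral(C2*airyai(-2^(2/3)*b) + C3*airybi(-2^(2/3)*b), b)


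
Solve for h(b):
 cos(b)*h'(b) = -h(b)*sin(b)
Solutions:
 h(b) = C1*cos(b)


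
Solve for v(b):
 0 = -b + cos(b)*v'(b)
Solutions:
 v(b) = C1 + Integral(b/cos(b), b)


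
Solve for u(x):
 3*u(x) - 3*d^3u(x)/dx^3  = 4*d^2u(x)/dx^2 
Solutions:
 u(x) = C1*exp(-x*(32*2^(1/3)/(27*sqrt(473) + 601)^(1/3) + 16 + 2^(2/3)*(27*sqrt(473) + 601)^(1/3))/36)*sin(2^(1/3)*sqrt(3)*x*(-2^(1/3)*(27*sqrt(473) + 601)^(1/3) + 32/(27*sqrt(473) + 601)^(1/3))/36) + C2*exp(-x*(32*2^(1/3)/(27*sqrt(473) + 601)^(1/3) + 16 + 2^(2/3)*(27*sqrt(473) + 601)^(1/3))/36)*cos(2^(1/3)*sqrt(3)*x*(-2^(1/3)*(27*sqrt(473) + 601)^(1/3) + 32/(27*sqrt(473) + 601)^(1/3))/36) + C3*exp(x*(-8 + 32*2^(1/3)/(27*sqrt(473) + 601)^(1/3) + 2^(2/3)*(27*sqrt(473) + 601)^(1/3))/18)


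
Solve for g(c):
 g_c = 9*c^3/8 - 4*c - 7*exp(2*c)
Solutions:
 g(c) = C1 + 9*c^4/32 - 2*c^2 - 7*exp(2*c)/2


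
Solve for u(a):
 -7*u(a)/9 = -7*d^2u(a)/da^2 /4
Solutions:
 u(a) = C1*exp(-2*a/3) + C2*exp(2*a/3)


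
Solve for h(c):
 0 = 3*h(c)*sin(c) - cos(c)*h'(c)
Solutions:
 h(c) = C1/cos(c)^3


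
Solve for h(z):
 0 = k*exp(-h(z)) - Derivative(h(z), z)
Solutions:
 h(z) = log(C1 + k*z)


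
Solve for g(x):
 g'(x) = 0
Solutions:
 g(x) = C1


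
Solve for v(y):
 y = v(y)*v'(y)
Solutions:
 v(y) = -sqrt(C1 + y^2)
 v(y) = sqrt(C1 + y^2)


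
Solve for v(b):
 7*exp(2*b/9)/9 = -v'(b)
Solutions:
 v(b) = C1 - 7*exp(2*b/9)/2


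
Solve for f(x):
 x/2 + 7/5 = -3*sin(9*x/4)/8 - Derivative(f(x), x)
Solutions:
 f(x) = C1 - x^2/4 - 7*x/5 + cos(9*x/4)/6


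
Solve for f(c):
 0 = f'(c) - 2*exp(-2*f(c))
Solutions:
 f(c) = log(-sqrt(C1 + 4*c))
 f(c) = log(C1 + 4*c)/2


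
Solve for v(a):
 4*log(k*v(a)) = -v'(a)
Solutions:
 li(k*v(a))/k = C1 - 4*a


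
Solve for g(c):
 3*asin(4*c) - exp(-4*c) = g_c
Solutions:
 g(c) = C1 + 3*c*asin(4*c) + 3*sqrt(1 - 16*c^2)/4 + exp(-4*c)/4


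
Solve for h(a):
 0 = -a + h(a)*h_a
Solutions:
 h(a) = -sqrt(C1 + a^2)
 h(a) = sqrt(C1 + a^2)


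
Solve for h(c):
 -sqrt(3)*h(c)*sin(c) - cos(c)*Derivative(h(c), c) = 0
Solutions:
 h(c) = C1*cos(c)^(sqrt(3))


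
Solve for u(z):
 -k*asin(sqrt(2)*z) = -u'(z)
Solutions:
 u(z) = C1 + k*(z*asin(sqrt(2)*z) + sqrt(2)*sqrt(1 - 2*z^2)/2)


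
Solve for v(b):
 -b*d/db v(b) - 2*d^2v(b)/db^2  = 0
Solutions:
 v(b) = C1 + C2*erf(b/2)


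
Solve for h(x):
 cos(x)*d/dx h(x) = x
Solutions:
 h(x) = C1 + Integral(x/cos(x), x)


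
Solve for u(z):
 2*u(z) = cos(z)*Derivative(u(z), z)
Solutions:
 u(z) = C1*(sin(z) + 1)/(sin(z) - 1)


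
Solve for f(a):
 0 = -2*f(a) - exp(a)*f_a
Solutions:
 f(a) = C1*exp(2*exp(-a))


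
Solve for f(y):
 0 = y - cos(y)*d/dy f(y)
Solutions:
 f(y) = C1 + Integral(y/cos(y), y)


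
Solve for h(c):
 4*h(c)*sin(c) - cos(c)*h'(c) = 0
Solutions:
 h(c) = C1/cos(c)^4


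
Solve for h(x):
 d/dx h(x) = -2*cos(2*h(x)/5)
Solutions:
 2*x - 5*log(sin(2*h(x)/5) - 1)/4 + 5*log(sin(2*h(x)/5) + 1)/4 = C1


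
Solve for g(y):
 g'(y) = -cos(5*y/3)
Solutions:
 g(y) = C1 - 3*sin(5*y/3)/5


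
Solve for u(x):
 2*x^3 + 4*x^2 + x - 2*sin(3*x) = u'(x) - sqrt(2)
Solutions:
 u(x) = C1 + x^4/2 + 4*x^3/3 + x^2/2 + sqrt(2)*x + 2*cos(3*x)/3


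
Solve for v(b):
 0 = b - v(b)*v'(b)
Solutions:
 v(b) = -sqrt(C1 + b^2)
 v(b) = sqrt(C1 + b^2)


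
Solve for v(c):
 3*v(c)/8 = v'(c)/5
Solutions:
 v(c) = C1*exp(15*c/8)


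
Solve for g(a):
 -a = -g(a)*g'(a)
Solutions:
 g(a) = -sqrt(C1 + a^2)
 g(a) = sqrt(C1 + a^2)


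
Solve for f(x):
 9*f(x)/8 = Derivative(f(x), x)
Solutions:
 f(x) = C1*exp(9*x/8)


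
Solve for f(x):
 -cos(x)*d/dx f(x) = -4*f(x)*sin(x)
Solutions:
 f(x) = C1/cos(x)^4


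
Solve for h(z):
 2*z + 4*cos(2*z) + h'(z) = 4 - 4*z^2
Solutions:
 h(z) = C1 - 4*z^3/3 - z^2 + 4*z - 4*sin(z)*cos(z)


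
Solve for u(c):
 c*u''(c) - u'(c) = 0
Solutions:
 u(c) = C1 + C2*c^2


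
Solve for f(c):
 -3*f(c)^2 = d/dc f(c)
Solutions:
 f(c) = 1/(C1 + 3*c)


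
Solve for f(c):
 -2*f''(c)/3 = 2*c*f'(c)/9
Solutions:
 f(c) = C1 + C2*erf(sqrt(6)*c/6)


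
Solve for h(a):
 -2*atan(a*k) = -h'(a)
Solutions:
 h(a) = C1 + 2*Piecewise((a*atan(a*k) - log(a^2*k^2 + 1)/(2*k), Ne(k, 0)), (0, True))


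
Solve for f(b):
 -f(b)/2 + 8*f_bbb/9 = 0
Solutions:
 f(b) = C3*exp(6^(2/3)*b/4) + (C1*sin(3*2^(2/3)*3^(1/6)*b/8) + C2*cos(3*2^(2/3)*3^(1/6)*b/8))*exp(-6^(2/3)*b/8)


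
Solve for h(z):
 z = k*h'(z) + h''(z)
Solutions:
 h(z) = C1 + C2*exp(-k*z) + z^2/(2*k) - z/k^2


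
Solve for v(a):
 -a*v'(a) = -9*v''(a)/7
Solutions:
 v(a) = C1 + C2*erfi(sqrt(14)*a/6)


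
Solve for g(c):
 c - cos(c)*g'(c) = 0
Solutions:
 g(c) = C1 + Integral(c/cos(c), c)


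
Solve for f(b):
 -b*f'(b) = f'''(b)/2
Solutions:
 f(b) = C1 + Integral(C2*airyai(-2^(1/3)*b) + C3*airybi(-2^(1/3)*b), b)


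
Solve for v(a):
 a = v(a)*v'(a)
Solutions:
 v(a) = -sqrt(C1 + a^2)
 v(a) = sqrt(C1 + a^2)


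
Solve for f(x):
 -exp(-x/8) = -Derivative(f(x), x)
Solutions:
 f(x) = C1 - 8*exp(-x/8)


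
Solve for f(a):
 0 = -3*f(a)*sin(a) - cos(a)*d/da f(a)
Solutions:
 f(a) = C1*cos(a)^3


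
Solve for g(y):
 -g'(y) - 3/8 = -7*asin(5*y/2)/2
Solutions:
 g(y) = C1 + 7*y*asin(5*y/2)/2 - 3*y/8 + 7*sqrt(4 - 25*y^2)/10


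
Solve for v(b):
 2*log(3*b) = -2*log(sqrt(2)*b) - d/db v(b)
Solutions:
 v(b) = C1 - 4*b*log(b) - b*log(18) + 4*b


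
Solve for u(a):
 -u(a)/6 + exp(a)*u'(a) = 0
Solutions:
 u(a) = C1*exp(-exp(-a)/6)


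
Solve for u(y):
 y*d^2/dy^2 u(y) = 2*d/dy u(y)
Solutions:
 u(y) = C1 + C2*y^3


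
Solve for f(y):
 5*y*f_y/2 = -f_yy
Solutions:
 f(y) = C1 + C2*erf(sqrt(5)*y/2)


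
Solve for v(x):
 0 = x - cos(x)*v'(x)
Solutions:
 v(x) = C1 + Integral(x/cos(x), x)


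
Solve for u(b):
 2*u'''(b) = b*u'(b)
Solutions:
 u(b) = C1 + Integral(C2*airyai(2^(2/3)*b/2) + C3*airybi(2^(2/3)*b/2), b)


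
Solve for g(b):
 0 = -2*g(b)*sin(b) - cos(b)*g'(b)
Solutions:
 g(b) = C1*cos(b)^2


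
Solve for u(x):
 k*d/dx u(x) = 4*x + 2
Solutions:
 u(x) = C1 + 2*x^2/k + 2*x/k


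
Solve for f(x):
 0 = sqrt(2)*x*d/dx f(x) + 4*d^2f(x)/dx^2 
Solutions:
 f(x) = C1 + C2*erf(2^(3/4)*x/4)


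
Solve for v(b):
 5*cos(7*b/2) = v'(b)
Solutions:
 v(b) = C1 + 10*sin(7*b/2)/7


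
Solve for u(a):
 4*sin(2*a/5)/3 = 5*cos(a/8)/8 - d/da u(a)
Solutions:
 u(a) = C1 + 5*sin(a/8) + 10*cos(2*a/5)/3


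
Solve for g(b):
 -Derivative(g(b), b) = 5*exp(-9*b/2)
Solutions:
 g(b) = C1 + 10*exp(-9*b/2)/9


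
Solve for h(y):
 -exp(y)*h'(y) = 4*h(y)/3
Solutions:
 h(y) = C1*exp(4*exp(-y)/3)


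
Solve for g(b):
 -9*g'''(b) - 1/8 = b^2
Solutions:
 g(b) = C1 + C2*b + C3*b^2 - b^5/540 - b^3/432


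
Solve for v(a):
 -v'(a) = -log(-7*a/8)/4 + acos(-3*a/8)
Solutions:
 v(a) = C1 + a*log(-a)/4 - a*acos(-3*a/8) - a*log(2) - a/4 + a*log(14)/4 - sqrt(64 - 9*a^2)/3


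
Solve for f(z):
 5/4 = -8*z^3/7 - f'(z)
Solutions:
 f(z) = C1 - 2*z^4/7 - 5*z/4


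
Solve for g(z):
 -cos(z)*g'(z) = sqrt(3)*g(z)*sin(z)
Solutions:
 g(z) = C1*cos(z)^(sqrt(3))


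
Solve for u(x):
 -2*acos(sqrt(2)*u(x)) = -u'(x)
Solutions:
 Integral(1/acos(sqrt(2)*_y), (_y, u(x))) = C1 + 2*x


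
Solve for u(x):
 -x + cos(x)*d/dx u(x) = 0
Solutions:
 u(x) = C1 + Integral(x/cos(x), x)


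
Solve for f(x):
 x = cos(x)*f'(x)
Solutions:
 f(x) = C1 + Integral(x/cos(x), x)


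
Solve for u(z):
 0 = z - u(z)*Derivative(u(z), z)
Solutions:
 u(z) = -sqrt(C1 + z^2)
 u(z) = sqrt(C1 + z^2)


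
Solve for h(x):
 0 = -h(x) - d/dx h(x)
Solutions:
 h(x) = C1*exp(-x)


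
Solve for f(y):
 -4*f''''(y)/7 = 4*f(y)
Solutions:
 f(y) = (C1*sin(sqrt(2)*7^(1/4)*y/2) + C2*cos(sqrt(2)*7^(1/4)*y/2))*exp(-sqrt(2)*7^(1/4)*y/2) + (C3*sin(sqrt(2)*7^(1/4)*y/2) + C4*cos(sqrt(2)*7^(1/4)*y/2))*exp(sqrt(2)*7^(1/4)*y/2)


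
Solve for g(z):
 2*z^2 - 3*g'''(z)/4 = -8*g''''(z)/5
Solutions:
 g(z) = C1 + C2*z + C3*z^2 + C4*exp(15*z/32) + 2*z^5/45 + 64*z^4/135 + 8192*z^3/2025


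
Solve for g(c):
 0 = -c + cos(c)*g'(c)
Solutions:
 g(c) = C1 + Integral(c/cos(c), c)


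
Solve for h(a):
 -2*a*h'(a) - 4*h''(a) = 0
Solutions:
 h(a) = C1 + C2*erf(a/2)


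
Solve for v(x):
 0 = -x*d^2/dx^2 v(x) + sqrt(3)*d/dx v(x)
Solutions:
 v(x) = C1 + C2*x^(1 + sqrt(3))


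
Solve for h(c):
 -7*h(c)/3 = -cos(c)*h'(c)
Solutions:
 h(c) = C1*(sin(c) + 1)^(7/6)/(sin(c) - 1)^(7/6)


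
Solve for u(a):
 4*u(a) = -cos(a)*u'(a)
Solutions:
 u(a) = C1*(sin(a)^2 - 2*sin(a) + 1)/(sin(a)^2 + 2*sin(a) + 1)


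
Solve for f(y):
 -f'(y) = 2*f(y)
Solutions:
 f(y) = C1*exp(-2*y)


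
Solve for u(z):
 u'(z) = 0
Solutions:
 u(z) = C1


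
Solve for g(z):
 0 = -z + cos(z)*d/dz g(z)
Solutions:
 g(z) = C1 + Integral(z/cos(z), z)


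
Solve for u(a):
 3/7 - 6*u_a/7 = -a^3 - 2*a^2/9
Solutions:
 u(a) = C1 + 7*a^4/24 + 7*a^3/81 + a/2


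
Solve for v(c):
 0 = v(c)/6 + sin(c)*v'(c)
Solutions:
 v(c) = C1*(cos(c) + 1)^(1/12)/(cos(c) - 1)^(1/12)


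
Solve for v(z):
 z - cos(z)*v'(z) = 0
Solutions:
 v(z) = C1 + Integral(z/cos(z), z)


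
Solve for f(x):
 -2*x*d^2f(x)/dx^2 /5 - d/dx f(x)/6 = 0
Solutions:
 f(x) = C1 + C2*x^(7/12)


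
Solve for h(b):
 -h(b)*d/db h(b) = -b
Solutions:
 h(b) = -sqrt(C1 + b^2)
 h(b) = sqrt(C1 + b^2)


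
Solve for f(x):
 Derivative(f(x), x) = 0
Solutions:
 f(x) = C1


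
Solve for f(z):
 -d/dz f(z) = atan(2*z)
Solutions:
 f(z) = C1 - z*atan(2*z) + log(4*z^2 + 1)/4


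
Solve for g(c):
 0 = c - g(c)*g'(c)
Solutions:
 g(c) = -sqrt(C1 + c^2)
 g(c) = sqrt(C1 + c^2)


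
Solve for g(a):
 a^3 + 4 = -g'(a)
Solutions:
 g(a) = C1 - a^4/4 - 4*a


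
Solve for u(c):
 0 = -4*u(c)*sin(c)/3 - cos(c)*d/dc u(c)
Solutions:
 u(c) = C1*cos(c)^(4/3)


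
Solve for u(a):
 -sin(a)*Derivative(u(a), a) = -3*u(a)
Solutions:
 u(a) = C1*(cos(a) - 1)^(3/2)/(cos(a) + 1)^(3/2)


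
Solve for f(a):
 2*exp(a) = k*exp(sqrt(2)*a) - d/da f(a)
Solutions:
 f(a) = C1 + sqrt(2)*k*exp(sqrt(2)*a)/2 - 2*exp(a)


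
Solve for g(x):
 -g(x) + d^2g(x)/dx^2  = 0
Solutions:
 g(x) = C1*exp(-x) + C2*exp(x)


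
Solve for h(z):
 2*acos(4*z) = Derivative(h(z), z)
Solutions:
 h(z) = C1 + 2*z*acos(4*z) - sqrt(1 - 16*z^2)/2


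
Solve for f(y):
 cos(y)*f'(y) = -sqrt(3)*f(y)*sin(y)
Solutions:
 f(y) = C1*cos(y)^(sqrt(3))


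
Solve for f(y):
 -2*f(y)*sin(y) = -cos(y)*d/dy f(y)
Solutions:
 f(y) = C1/cos(y)^2


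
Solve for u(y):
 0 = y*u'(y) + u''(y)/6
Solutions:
 u(y) = C1 + C2*erf(sqrt(3)*y)


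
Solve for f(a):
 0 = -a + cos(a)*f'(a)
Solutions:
 f(a) = C1 + Integral(a/cos(a), a)


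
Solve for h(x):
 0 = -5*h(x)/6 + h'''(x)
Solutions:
 h(x) = C3*exp(5^(1/3)*6^(2/3)*x/6) + (C1*sin(2^(2/3)*3^(1/6)*5^(1/3)*x/4) + C2*cos(2^(2/3)*3^(1/6)*5^(1/3)*x/4))*exp(-5^(1/3)*6^(2/3)*x/12)


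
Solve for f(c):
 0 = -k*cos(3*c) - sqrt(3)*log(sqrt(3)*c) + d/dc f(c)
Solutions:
 f(c) = C1 + sqrt(3)*c*(log(c) - 1) + sqrt(3)*c*log(3)/2 + k*sin(3*c)/3


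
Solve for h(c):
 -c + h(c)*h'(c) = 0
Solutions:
 h(c) = -sqrt(C1 + c^2)
 h(c) = sqrt(C1 + c^2)


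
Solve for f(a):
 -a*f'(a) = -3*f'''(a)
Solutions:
 f(a) = C1 + Integral(C2*airyai(3^(2/3)*a/3) + C3*airybi(3^(2/3)*a/3), a)


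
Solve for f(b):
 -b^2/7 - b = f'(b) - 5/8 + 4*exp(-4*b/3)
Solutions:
 f(b) = C1 - b^3/21 - b^2/2 + 5*b/8 + 3*exp(-4*b/3)


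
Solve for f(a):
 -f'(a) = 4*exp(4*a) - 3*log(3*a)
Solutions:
 f(a) = C1 + 3*a*log(a) + 3*a*(-1 + log(3)) - exp(4*a)


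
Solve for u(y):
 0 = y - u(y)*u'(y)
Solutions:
 u(y) = -sqrt(C1 + y^2)
 u(y) = sqrt(C1 + y^2)


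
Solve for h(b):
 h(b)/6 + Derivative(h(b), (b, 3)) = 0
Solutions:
 h(b) = C3*exp(-6^(2/3)*b/6) + (C1*sin(2^(2/3)*3^(1/6)*b/4) + C2*cos(2^(2/3)*3^(1/6)*b/4))*exp(6^(2/3)*b/12)


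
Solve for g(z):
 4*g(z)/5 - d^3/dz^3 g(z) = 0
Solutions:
 g(z) = C3*exp(10^(2/3)*z/5) + (C1*sin(10^(2/3)*sqrt(3)*z/10) + C2*cos(10^(2/3)*sqrt(3)*z/10))*exp(-10^(2/3)*z/10)


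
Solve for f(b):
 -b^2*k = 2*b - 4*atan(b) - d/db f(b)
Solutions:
 f(b) = C1 + b^3*k/3 + b^2 - 4*b*atan(b) + 2*log(b^2 + 1)


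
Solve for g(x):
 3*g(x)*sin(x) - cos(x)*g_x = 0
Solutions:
 g(x) = C1/cos(x)^3


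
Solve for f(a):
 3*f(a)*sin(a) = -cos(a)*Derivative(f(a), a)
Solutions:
 f(a) = C1*cos(a)^3


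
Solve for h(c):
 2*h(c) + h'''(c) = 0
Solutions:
 h(c) = C3*exp(-2^(1/3)*c) + (C1*sin(2^(1/3)*sqrt(3)*c/2) + C2*cos(2^(1/3)*sqrt(3)*c/2))*exp(2^(1/3)*c/2)


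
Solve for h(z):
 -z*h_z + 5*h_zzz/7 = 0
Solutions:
 h(z) = C1 + Integral(C2*airyai(5^(2/3)*7^(1/3)*z/5) + C3*airybi(5^(2/3)*7^(1/3)*z/5), z)


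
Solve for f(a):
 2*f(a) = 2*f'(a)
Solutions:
 f(a) = C1*exp(a)


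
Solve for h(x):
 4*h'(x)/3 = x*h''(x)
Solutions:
 h(x) = C1 + C2*x^(7/3)


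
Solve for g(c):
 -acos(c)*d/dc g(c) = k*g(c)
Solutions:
 g(c) = C1*exp(-k*Integral(1/acos(c), c))


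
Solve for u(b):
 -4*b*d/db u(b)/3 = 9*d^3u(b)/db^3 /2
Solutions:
 u(b) = C1 + Integral(C2*airyai(-2*b/3) + C3*airybi(-2*b/3), b)


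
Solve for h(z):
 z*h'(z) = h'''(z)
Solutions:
 h(z) = C1 + Integral(C2*airyai(z) + C3*airybi(z), z)


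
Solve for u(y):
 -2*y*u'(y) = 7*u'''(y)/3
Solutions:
 u(y) = C1 + Integral(C2*airyai(-6^(1/3)*7^(2/3)*y/7) + C3*airybi(-6^(1/3)*7^(2/3)*y/7), y)


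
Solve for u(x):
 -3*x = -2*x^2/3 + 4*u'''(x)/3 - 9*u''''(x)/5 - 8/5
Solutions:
 u(x) = C1 + C2*x + C3*x^2 + C4*exp(20*x/27) + x^5/120 - 3*x^4/80 - x^3/400


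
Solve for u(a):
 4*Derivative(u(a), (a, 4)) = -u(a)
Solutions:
 u(a) = (C1*sin(a/2) + C2*cos(a/2))*exp(-a/2) + (C3*sin(a/2) + C4*cos(a/2))*exp(a/2)


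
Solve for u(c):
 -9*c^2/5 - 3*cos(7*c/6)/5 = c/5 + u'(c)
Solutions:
 u(c) = C1 - 3*c^3/5 - c^2/10 - 18*sin(7*c/6)/35


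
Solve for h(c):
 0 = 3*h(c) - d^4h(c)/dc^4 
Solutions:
 h(c) = C1*exp(-3^(1/4)*c) + C2*exp(3^(1/4)*c) + C3*sin(3^(1/4)*c) + C4*cos(3^(1/4)*c)


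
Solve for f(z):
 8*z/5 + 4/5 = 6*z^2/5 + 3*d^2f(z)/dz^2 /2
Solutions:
 f(z) = C1 + C2*z - z^4/15 + 8*z^3/45 + 4*z^2/15


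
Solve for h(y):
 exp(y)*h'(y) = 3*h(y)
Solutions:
 h(y) = C1*exp(-3*exp(-y))


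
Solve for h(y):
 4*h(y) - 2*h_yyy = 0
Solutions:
 h(y) = C3*exp(2^(1/3)*y) + (C1*sin(2^(1/3)*sqrt(3)*y/2) + C2*cos(2^(1/3)*sqrt(3)*y/2))*exp(-2^(1/3)*y/2)


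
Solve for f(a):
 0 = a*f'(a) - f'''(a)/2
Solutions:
 f(a) = C1 + Integral(C2*airyai(2^(1/3)*a) + C3*airybi(2^(1/3)*a), a)


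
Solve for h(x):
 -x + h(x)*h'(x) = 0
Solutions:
 h(x) = -sqrt(C1 + x^2)
 h(x) = sqrt(C1 + x^2)


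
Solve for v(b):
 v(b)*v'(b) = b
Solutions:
 v(b) = -sqrt(C1 + b^2)
 v(b) = sqrt(C1 + b^2)


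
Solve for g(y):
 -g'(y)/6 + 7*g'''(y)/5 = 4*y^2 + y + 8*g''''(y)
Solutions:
 g(y) = C1 + C2*exp(y*(49/(60*sqrt(86570) + 17657)^(1/3) + 14 + (60*sqrt(86570) + 17657)^(1/3))/240)*sin(sqrt(3)*y*(-(60*sqrt(86570) + 17657)^(1/3) + 49/(60*sqrt(86570) + 17657)^(1/3))/240) + C3*exp(y*(49/(60*sqrt(86570) + 17657)^(1/3) + 14 + (60*sqrt(86570) + 17657)^(1/3))/240)*cos(sqrt(3)*y*(-(60*sqrt(86570) + 17657)^(1/3) + 49/(60*sqrt(86570) + 17657)^(1/3))/240) + C4*exp(y*(-(60*sqrt(86570) + 17657)^(1/3) - 49/(60*sqrt(86570) + 17657)^(1/3) + 7)/120) - 8*y^3 - 3*y^2 - 2016*y/5


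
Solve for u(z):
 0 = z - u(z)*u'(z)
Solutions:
 u(z) = -sqrt(C1 + z^2)
 u(z) = sqrt(C1 + z^2)


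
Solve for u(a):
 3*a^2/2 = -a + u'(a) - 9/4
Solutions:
 u(a) = C1 + a^3/2 + a^2/2 + 9*a/4


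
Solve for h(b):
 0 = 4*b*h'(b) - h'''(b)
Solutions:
 h(b) = C1 + Integral(C2*airyai(2^(2/3)*b) + C3*airybi(2^(2/3)*b), b)


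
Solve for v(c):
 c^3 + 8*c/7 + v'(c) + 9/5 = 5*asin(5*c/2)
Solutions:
 v(c) = C1 - c^4/4 - 4*c^2/7 + 5*c*asin(5*c/2) - 9*c/5 + sqrt(4 - 25*c^2)


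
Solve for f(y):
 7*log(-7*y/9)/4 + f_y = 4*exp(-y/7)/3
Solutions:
 f(y) = C1 - 7*y*log(-y)/4 + 7*y*(-log(7) + 1 + 2*log(3))/4 - 28*exp(-y/7)/3


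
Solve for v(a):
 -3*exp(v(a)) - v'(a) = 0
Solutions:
 v(a) = log(1/(C1 + 3*a))


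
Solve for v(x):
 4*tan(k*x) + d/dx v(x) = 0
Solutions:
 v(x) = C1 - 4*Piecewise((-log(cos(k*x))/k, Ne(k, 0)), (0, True))


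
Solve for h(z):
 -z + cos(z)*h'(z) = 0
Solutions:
 h(z) = C1 + Integral(z/cos(z), z)


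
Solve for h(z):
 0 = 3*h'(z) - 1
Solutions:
 h(z) = C1 + z/3


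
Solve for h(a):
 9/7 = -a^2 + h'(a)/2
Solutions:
 h(a) = C1 + 2*a^3/3 + 18*a/7


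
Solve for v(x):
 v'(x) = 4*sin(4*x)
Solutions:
 v(x) = C1 - cos(4*x)


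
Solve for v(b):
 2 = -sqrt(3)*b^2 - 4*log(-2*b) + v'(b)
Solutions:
 v(b) = C1 + sqrt(3)*b^3/3 + 4*b*log(-b) + 2*b*(-1 + 2*log(2))


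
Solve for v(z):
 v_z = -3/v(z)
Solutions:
 v(z) = -sqrt(C1 - 6*z)
 v(z) = sqrt(C1 - 6*z)


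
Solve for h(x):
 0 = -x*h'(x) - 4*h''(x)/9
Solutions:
 h(x) = C1 + C2*erf(3*sqrt(2)*x/4)


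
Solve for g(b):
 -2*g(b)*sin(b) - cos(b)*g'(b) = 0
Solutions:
 g(b) = C1*cos(b)^2


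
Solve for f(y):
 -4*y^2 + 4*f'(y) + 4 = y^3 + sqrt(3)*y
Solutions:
 f(y) = C1 + y^4/16 + y^3/3 + sqrt(3)*y^2/8 - y


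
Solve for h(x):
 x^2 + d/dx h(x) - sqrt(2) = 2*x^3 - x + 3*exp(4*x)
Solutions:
 h(x) = C1 + x^4/2 - x^3/3 - x^2/2 + sqrt(2)*x + 3*exp(4*x)/4


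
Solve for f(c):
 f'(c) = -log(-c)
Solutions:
 f(c) = C1 - c*log(-c) + c


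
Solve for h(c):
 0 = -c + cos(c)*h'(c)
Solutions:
 h(c) = C1 + Integral(c/cos(c), c)


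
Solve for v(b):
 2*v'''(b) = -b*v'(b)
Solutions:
 v(b) = C1 + Integral(C2*airyai(-2^(2/3)*b/2) + C3*airybi(-2^(2/3)*b/2), b)


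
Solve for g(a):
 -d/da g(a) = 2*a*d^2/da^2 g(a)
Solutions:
 g(a) = C1 + C2*sqrt(a)


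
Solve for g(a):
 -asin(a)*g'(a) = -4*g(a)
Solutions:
 g(a) = C1*exp(4*Integral(1/asin(a), a))


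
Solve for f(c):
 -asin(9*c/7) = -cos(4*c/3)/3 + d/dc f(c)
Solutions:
 f(c) = C1 - c*asin(9*c/7) - sqrt(49 - 81*c^2)/9 + sin(4*c/3)/4


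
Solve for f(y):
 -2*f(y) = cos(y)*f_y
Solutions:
 f(y) = C1*(sin(y) - 1)/(sin(y) + 1)


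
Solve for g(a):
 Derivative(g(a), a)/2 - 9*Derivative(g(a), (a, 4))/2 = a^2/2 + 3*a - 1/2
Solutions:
 g(a) = C1 + C4*exp(3^(1/3)*a/3) + a^3/3 + 3*a^2 - a + (C2*sin(3^(5/6)*a/6) + C3*cos(3^(5/6)*a/6))*exp(-3^(1/3)*a/6)


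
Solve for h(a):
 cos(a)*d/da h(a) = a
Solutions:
 h(a) = C1 + Integral(a/cos(a), a)


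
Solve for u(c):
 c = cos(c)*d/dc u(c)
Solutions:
 u(c) = C1 + Integral(c/cos(c), c)


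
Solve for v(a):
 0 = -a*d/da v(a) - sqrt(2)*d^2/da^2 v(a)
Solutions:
 v(a) = C1 + C2*erf(2^(1/4)*a/2)


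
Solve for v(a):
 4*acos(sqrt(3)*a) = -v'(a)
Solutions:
 v(a) = C1 - 4*a*acos(sqrt(3)*a) + 4*sqrt(3)*sqrt(1 - 3*a^2)/3


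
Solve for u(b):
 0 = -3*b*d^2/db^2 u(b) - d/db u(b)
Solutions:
 u(b) = C1 + C2*b^(2/3)


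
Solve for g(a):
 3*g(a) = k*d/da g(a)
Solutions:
 g(a) = C1*exp(3*a/k)


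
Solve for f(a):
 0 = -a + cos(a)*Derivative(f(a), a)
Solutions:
 f(a) = C1 + Integral(a/cos(a), a)


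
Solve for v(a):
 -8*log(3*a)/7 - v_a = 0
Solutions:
 v(a) = C1 - 8*a*log(a)/7 - 8*a*log(3)/7 + 8*a/7


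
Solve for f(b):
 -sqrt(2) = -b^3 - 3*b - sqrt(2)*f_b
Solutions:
 f(b) = C1 - sqrt(2)*b^4/8 - 3*sqrt(2)*b^2/4 + b


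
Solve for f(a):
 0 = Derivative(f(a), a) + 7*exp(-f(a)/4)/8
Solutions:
 f(a) = 4*log(C1 - 7*a/32)


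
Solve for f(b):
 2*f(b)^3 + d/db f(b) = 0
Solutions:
 f(b) = -sqrt(2)*sqrt(-1/(C1 - 2*b))/2
 f(b) = sqrt(2)*sqrt(-1/(C1 - 2*b))/2


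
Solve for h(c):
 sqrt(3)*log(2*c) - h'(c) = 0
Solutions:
 h(c) = C1 + sqrt(3)*c*log(c) - sqrt(3)*c + sqrt(3)*c*log(2)


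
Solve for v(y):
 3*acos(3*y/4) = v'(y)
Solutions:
 v(y) = C1 + 3*y*acos(3*y/4) - sqrt(16 - 9*y^2)


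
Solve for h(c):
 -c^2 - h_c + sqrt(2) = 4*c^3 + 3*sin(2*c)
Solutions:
 h(c) = C1 - c^4 - c^3/3 + sqrt(2)*c + 3*cos(2*c)/2


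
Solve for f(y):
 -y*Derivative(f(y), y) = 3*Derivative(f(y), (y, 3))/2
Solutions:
 f(y) = C1 + Integral(C2*airyai(-2^(1/3)*3^(2/3)*y/3) + C3*airybi(-2^(1/3)*3^(2/3)*y/3), y)


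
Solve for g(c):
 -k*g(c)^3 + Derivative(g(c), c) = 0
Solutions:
 g(c) = -sqrt(2)*sqrt(-1/(C1 + c*k))/2
 g(c) = sqrt(2)*sqrt(-1/(C1 + c*k))/2


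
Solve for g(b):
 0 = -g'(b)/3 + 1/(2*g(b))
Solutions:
 g(b) = -sqrt(C1 + 3*b)
 g(b) = sqrt(C1 + 3*b)


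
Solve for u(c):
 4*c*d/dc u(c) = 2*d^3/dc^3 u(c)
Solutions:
 u(c) = C1 + Integral(C2*airyai(2^(1/3)*c) + C3*airybi(2^(1/3)*c), c)


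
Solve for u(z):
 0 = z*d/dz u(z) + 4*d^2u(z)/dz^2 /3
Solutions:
 u(z) = C1 + C2*erf(sqrt(6)*z/4)


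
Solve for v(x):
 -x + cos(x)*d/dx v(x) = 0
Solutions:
 v(x) = C1 + Integral(x/cos(x), x)


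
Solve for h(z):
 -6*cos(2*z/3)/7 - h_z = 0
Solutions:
 h(z) = C1 - 9*sin(2*z/3)/7


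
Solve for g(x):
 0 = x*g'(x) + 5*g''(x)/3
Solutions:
 g(x) = C1 + C2*erf(sqrt(30)*x/10)


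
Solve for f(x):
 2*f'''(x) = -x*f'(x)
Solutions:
 f(x) = C1 + Integral(C2*airyai(-2^(2/3)*x/2) + C3*airybi(-2^(2/3)*x/2), x)


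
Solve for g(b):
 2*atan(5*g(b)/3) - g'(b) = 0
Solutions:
 Integral(1/atan(5*_y/3), (_y, g(b))) = C1 + 2*b


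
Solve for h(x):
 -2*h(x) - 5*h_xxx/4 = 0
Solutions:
 h(x) = C3*exp(-2*5^(2/3)*x/5) + (C1*sin(sqrt(3)*5^(2/3)*x/5) + C2*cos(sqrt(3)*5^(2/3)*x/5))*exp(5^(2/3)*x/5)


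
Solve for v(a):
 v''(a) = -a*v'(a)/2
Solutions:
 v(a) = C1 + C2*erf(a/2)


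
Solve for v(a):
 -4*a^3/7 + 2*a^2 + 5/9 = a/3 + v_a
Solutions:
 v(a) = C1 - a^4/7 + 2*a^3/3 - a^2/6 + 5*a/9


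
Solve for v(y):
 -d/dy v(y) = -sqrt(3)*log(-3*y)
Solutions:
 v(y) = C1 + sqrt(3)*y*log(-y) + sqrt(3)*y*(-1 + log(3))


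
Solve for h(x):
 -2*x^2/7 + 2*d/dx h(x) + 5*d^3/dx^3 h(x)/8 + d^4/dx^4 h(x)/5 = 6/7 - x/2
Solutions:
 h(x) = C1 + C2*exp(x*(-50 + 125*5^(2/3)/(96*sqrt(30111) + 16949)^(1/3) + 5^(1/3)*(96*sqrt(30111) + 16949)^(1/3))/48)*sin(sqrt(3)*5^(1/3)*x*(-(96*sqrt(30111) + 16949)^(1/3) + 125*5^(1/3)/(96*sqrt(30111) + 16949)^(1/3))/48) + C3*exp(x*(-50 + 125*5^(2/3)/(96*sqrt(30111) + 16949)^(1/3) + 5^(1/3)*(96*sqrt(30111) + 16949)^(1/3))/48)*cos(sqrt(3)*5^(1/3)*x*(-(96*sqrt(30111) + 16949)^(1/3) + 125*5^(1/3)/(96*sqrt(30111) + 16949)^(1/3))/48) + C4*exp(-x*(125*5^(2/3)/(96*sqrt(30111) + 16949)^(1/3) + 25 + 5^(1/3)*(96*sqrt(30111) + 16949)^(1/3))/24) + x^3/21 - x^2/8 + 19*x/56


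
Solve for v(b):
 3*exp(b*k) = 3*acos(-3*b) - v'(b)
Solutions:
 v(b) = C1 + 3*b*acos(-3*b) + sqrt(1 - 9*b^2) - 3*Piecewise((exp(b*k)/k, Ne(k, 0)), (b, True))


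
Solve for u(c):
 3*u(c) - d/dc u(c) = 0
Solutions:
 u(c) = C1*exp(3*c)


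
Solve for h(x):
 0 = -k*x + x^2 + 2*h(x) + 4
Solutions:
 h(x) = k*x/2 - x^2/2 - 2


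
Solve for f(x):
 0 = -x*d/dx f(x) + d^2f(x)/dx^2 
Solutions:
 f(x) = C1 + C2*erfi(sqrt(2)*x/2)


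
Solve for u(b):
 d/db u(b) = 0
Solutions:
 u(b) = C1


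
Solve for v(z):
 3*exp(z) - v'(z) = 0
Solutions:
 v(z) = C1 + 3*exp(z)


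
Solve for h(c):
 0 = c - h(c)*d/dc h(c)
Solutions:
 h(c) = -sqrt(C1 + c^2)
 h(c) = sqrt(C1 + c^2)


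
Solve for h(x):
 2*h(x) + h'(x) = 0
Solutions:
 h(x) = C1*exp(-2*x)


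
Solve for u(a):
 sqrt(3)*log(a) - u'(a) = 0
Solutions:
 u(a) = C1 + sqrt(3)*a*log(a) - sqrt(3)*a


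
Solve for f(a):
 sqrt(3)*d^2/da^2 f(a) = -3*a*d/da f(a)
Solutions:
 f(a) = C1 + C2*erf(sqrt(2)*3^(1/4)*a/2)


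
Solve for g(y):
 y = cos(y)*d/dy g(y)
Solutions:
 g(y) = C1 + Integral(y/cos(y), y)


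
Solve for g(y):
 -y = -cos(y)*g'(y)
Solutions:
 g(y) = C1 + Integral(y/cos(y), y)


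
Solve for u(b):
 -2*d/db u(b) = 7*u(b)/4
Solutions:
 u(b) = C1*exp(-7*b/8)


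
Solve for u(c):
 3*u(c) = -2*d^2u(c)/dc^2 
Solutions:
 u(c) = C1*sin(sqrt(6)*c/2) + C2*cos(sqrt(6)*c/2)


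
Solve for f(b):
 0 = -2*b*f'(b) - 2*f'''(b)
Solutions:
 f(b) = C1 + Integral(C2*airyai(-b) + C3*airybi(-b), b)


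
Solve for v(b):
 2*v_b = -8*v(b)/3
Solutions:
 v(b) = C1*exp(-4*b/3)


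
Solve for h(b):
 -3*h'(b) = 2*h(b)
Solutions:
 h(b) = C1*exp(-2*b/3)


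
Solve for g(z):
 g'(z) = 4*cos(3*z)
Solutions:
 g(z) = C1 + 4*sin(3*z)/3


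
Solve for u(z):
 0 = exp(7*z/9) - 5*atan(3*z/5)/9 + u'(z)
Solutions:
 u(z) = C1 + 5*z*atan(3*z/5)/9 - 9*exp(7*z/9)/7 - 25*log(9*z^2 + 25)/54


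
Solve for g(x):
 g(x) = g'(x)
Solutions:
 g(x) = C1*exp(x)


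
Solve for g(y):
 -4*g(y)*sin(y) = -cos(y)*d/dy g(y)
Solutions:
 g(y) = C1/cos(y)^4


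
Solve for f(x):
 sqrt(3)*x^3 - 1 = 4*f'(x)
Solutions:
 f(x) = C1 + sqrt(3)*x^4/16 - x/4


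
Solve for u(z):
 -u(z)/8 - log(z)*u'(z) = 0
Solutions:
 u(z) = C1*exp(-li(z)/8)


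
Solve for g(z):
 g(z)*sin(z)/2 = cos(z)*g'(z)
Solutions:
 g(z) = C1/sqrt(cos(z))


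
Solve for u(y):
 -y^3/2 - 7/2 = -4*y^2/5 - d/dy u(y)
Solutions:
 u(y) = C1 + y^4/8 - 4*y^3/15 + 7*y/2


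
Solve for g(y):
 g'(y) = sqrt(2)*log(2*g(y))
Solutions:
 -sqrt(2)*Integral(1/(log(_y) + log(2)), (_y, g(y)))/2 = C1 - y


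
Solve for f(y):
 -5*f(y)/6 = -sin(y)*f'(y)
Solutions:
 f(y) = C1*(cos(y) - 1)^(5/12)/(cos(y) + 1)^(5/12)


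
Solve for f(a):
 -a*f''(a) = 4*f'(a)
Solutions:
 f(a) = C1 + C2/a^3


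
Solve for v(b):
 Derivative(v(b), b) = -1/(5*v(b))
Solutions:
 v(b) = -sqrt(C1 - 10*b)/5
 v(b) = sqrt(C1 - 10*b)/5


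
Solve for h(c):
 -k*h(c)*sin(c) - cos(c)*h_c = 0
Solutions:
 h(c) = C1*exp(k*log(cos(c)))


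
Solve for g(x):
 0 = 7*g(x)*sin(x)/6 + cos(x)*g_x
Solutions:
 g(x) = C1*cos(x)^(7/6)


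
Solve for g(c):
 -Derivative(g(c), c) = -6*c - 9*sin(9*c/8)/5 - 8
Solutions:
 g(c) = C1 + 3*c^2 + 8*c - 8*cos(9*c/8)/5


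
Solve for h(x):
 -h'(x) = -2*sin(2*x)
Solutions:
 h(x) = C1 - cos(2*x)


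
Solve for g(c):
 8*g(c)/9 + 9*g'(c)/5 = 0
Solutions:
 g(c) = C1*exp(-40*c/81)


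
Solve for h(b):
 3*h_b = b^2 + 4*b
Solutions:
 h(b) = C1 + b^3/9 + 2*b^2/3


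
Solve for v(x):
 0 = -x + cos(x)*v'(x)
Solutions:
 v(x) = C1 + Integral(x/cos(x), x)


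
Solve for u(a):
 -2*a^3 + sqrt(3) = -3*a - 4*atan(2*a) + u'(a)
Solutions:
 u(a) = C1 - a^4/2 + 3*a^2/2 + 4*a*atan(2*a) + sqrt(3)*a - log(4*a^2 + 1)


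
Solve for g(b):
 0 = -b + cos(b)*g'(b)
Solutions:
 g(b) = C1 + Integral(b/cos(b), b)


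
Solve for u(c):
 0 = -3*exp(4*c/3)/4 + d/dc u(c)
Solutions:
 u(c) = C1 + 9*exp(4*c/3)/16


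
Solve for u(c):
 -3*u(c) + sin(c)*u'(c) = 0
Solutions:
 u(c) = C1*(cos(c) - 1)^(3/2)/(cos(c) + 1)^(3/2)
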